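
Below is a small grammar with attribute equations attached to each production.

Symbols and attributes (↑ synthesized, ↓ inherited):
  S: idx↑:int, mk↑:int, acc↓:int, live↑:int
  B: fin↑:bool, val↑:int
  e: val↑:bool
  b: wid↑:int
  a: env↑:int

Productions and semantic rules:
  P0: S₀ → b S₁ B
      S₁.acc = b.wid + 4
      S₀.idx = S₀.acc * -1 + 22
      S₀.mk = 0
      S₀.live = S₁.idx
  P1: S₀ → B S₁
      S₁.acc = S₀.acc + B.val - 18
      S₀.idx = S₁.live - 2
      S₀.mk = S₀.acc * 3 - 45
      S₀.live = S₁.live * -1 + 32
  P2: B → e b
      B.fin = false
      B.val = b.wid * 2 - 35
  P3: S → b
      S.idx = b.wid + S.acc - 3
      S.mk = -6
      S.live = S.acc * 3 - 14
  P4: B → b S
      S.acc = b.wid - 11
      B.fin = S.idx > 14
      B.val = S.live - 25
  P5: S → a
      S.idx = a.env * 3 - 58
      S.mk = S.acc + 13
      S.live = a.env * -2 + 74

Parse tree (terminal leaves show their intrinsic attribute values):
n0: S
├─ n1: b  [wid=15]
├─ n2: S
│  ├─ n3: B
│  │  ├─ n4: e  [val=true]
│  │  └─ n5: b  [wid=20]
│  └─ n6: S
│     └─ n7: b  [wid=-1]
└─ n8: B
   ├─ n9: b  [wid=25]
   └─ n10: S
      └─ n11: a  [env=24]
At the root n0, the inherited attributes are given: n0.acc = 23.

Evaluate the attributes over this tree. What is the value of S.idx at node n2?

1. n0.acc = 23  [given at root]
2. n1.wid = 15  [terminal]
3. n2.acc = 19  [b.wid + 4]
4. n4.val = true  [terminal]
5. n5.wid = 20  [terminal]
6. n3.fin = false  [false]
7. n3.val = 5  [b.wid * 2 - 35]
8. n6.acc = 6  [S₀.acc + B.val - 18]
9. n7.wid = -1  [terminal]
10. n6.idx = 2  [b.wid + S.acc - 3]
11. n6.mk = -6  [-6]
12. n6.live = 4  [S.acc * 3 - 14]
13. n2.idx = 2  [S₁.live - 2]
14. n2.mk = 12  [S₀.acc * 3 - 45]
15. n2.live = 28  [S₁.live * -1 + 32]
16. n9.wid = 25  [terminal]
17. n10.acc = 14  [b.wid - 11]
18. n11.env = 24  [terminal]
19. n10.idx = 14  [a.env * 3 - 58]
20. n10.mk = 27  [S.acc + 13]
21. n10.live = 26  [a.env * -2 + 74]
22. n8.fin = false  [S.idx > 14]
23. n8.val = 1  [S.live - 25]
24. n0.idx = -1  [S₀.acc * -1 + 22]
25. n0.mk = 0  [0]
26. n0.live = 2  [S₁.idx]

2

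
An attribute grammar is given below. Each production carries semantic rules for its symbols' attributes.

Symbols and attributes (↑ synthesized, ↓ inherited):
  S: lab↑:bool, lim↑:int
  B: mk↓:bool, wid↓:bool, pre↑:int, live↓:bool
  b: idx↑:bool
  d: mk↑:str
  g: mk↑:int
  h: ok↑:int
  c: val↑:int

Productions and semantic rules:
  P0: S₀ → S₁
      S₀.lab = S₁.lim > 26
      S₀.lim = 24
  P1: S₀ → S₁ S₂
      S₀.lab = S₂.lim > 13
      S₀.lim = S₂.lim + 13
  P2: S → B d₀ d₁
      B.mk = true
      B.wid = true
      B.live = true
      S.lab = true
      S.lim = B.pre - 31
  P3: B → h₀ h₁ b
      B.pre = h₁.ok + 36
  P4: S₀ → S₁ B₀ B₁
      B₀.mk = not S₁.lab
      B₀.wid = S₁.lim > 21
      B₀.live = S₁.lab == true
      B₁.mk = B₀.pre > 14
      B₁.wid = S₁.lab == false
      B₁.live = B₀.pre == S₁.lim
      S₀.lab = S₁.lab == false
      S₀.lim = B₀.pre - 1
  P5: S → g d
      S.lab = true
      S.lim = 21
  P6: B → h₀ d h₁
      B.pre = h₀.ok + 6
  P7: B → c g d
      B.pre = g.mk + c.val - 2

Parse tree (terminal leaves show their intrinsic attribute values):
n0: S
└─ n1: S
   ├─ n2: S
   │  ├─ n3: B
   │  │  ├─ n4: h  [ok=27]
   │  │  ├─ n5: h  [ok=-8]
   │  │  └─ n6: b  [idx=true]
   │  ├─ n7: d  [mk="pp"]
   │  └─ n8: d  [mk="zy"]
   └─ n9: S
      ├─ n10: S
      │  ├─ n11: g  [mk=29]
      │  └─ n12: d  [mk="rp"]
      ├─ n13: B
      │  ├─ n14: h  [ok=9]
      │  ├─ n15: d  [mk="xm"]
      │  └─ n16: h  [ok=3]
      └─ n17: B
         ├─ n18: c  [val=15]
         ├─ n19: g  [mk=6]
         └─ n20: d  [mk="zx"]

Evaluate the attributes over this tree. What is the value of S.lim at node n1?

27

1. n3.mk = true  [true]
2. n3.wid = true  [true]
3. n3.live = true  [true]
4. n4.ok = 27  [terminal]
5. n5.ok = -8  [terminal]
6. n6.idx = true  [terminal]
7. n3.pre = 28  [h₁.ok + 36]
8. n7.mk = "pp"  [terminal]
9. n8.mk = "zy"  [terminal]
10. n2.lab = true  [true]
11. n2.lim = -3  [B.pre - 31]
12. n11.mk = 29  [terminal]
13. n12.mk = "rp"  [terminal]
14. n10.lab = true  [true]
15. n10.lim = 21  [21]
16. n13.mk = false  [not S₁.lab]
17. n13.wid = false  [S₁.lim > 21]
18. n13.live = true  [S₁.lab == true]
19. n14.ok = 9  [terminal]
20. n15.mk = "xm"  [terminal]
21. n16.ok = 3  [terminal]
22. n13.pre = 15  [h₀.ok + 6]
23. n17.mk = true  [B₀.pre > 14]
24. n17.wid = false  [S₁.lab == false]
25. n17.live = false  [B₀.pre == S₁.lim]
26. n18.val = 15  [terminal]
27. n19.mk = 6  [terminal]
28. n20.mk = "zx"  [terminal]
29. n17.pre = 19  [g.mk + c.val - 2]
30. n9.lab = false  [S₁.lab == false]
31. n9.lim = 14  [B₀.pre - 1]
32. n1.lab = true  [S₂.lim > 13]
33. n1.lim = 27  [S₂.lim + 13]
34. n0.lab = true  [S₁.lim > 26]
35. n0.lim = 24  [24]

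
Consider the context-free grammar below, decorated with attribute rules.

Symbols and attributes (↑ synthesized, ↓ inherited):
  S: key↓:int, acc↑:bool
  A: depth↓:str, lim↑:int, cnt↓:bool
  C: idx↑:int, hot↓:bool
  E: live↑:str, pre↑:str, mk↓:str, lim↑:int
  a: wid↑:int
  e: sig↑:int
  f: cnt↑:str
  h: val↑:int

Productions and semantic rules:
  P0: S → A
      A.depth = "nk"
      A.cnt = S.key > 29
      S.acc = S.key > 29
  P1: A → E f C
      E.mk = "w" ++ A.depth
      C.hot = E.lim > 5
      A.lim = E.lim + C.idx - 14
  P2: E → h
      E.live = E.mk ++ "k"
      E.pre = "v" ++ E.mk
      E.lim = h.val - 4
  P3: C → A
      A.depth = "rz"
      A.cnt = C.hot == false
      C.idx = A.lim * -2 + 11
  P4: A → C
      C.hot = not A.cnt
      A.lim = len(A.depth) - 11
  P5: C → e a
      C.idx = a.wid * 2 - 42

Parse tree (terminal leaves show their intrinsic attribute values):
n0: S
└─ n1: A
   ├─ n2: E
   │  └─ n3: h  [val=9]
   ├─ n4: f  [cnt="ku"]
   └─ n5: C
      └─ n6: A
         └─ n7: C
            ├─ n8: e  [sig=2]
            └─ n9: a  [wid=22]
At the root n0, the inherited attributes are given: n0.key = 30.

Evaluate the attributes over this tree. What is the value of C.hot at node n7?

1. n0.key = 30  [given at root]
2. n1.depth = "nk"  ["nk"]
3. n1.cnt = true  [S.key > 29]
4. n2.mk = "wnk"  ["w" ++ A.depth]
5. n3.val = 9  [terminal]
6. n2.live = "wnkk"  [E.mk ++ "k"]
7. n2.pre = "vwnk"  ["v" ++ E.mk]
8. n2.lim = 5  [h.val - 4]
9. n4.cnt = "ku"  [terminal]
10. n5.hot = false  [E.lim > 5]
11. n6.depth = "rz"  ["rz"]
12. n6.cnt = true  [C.hot == false]
13. n7.hot = false  [not A.cnt]
14. n8.sig = 2  [terminal]
15. n9.wid = 22  [terminal]
16. n7.idx = 2  [a.wid * 2 - 42]
17. n6.lim = -9  [len(A.depth) - 11]
18. n5.idx = 29  [A.lim * -2 + 11]
19. n1.lim = 20  [E.lim + C.idx - 14]
20. n0.acc = true  [S.key > 29]

false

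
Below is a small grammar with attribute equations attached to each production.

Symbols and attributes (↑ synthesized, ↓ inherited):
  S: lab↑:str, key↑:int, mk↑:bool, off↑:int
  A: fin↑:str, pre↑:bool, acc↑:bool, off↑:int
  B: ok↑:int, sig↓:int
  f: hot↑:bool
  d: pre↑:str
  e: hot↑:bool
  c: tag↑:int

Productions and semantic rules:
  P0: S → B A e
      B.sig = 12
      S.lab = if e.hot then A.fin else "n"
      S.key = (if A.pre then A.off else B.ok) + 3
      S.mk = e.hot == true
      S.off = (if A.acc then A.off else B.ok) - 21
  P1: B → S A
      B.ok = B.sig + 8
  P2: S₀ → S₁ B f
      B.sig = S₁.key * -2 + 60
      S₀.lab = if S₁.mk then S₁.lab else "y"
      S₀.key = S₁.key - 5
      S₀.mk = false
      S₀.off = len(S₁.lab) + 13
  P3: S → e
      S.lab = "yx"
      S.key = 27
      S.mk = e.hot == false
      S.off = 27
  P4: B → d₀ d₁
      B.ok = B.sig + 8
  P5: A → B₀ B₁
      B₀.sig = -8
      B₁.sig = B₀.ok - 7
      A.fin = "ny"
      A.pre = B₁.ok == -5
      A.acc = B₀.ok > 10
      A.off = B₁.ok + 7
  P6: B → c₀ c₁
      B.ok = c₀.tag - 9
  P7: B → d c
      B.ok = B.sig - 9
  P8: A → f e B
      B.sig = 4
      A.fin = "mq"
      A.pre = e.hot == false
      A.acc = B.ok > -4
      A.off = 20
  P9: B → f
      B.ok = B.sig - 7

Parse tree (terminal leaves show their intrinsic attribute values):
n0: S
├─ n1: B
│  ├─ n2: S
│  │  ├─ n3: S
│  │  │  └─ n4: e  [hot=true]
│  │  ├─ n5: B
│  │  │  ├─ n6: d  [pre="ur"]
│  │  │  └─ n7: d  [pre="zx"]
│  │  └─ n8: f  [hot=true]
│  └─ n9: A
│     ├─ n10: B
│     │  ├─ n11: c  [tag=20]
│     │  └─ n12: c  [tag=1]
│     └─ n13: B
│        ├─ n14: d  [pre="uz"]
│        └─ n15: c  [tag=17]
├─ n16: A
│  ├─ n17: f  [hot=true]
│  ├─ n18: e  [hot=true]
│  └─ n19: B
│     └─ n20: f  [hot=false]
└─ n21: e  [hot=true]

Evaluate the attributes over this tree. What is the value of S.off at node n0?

-1

1. n1.sig = 12  [12]
2. n4.hot = true  [terminal]
3. n3.lab = "yx"  ["yx"]
4. n3.key = 27  [27]
5. n3.mk = false  [e.hot == false]
6. n3.off = 27  [27]
7. n5.sig = 6  [S₁.key * -2 + 60]
8. n6.pre = "ur"  [terminal]
9. n7.pre = "zx"  [terminal]
10. n5.ok = 14  [B.sig + 8]
11. n8.hot = true  [terminal]
12. n2.lab = "y"  [if S₁.mk then S₁.lab else "y"]
13. n2.key = 22  [S₁.key - 5]
14. n2.mk = false  [false]
15. n2.off = 15  [len(S₁.lab) + 13]
16. n10.sig = -8  [-8]
17. n11.tag = 20  [terminal]
18. n12.tag = 1  [terminal]
19. n10.ok = 11  [c₀.tag - 9]
20. n13.sig = 4  [B₀.ok - 7]
21. n14.pre = "uz"  [terminal]
22. n15.tag = 17  [terminal]
23. n13.ok = -5  [B.sig - 9]
24. n9.fin = "ny"  ["ny"]
25. n9.pre = true  [B₁.ok == -5]
26. n9.acc = true  [B₀.ok > 10]
27. n9.off = 2  [B₁.ok + 7]
28. n1.ok = 20  [B.sig + 8]
29. n17.hot = true  [terminal]
30. n18.hot = true  [terminal]
31. n19.sig = 4  [4]
32. n20.hot = false  [terminal]
33. n19.ok = -3  [B.sig - 7]
34. n16.fin = "mq"  ["mq"]
35. n16.pre = false  [e.hot == false]
36. n16.acc = true  [B.ok > -4]
37. n16.off = 20  [20]
38. n21.hot = true  [terminal]
39. n0.lab = "mq"  [if e.hot then A.fin else "n"]
40. n0.key = 23  [(if A.pre then A.off else B.ok) + 3]
41. n0.mk = true  [e.hot == true]
42. n0.off = -1  [(if A.acc then A.off else B.ok) - 21]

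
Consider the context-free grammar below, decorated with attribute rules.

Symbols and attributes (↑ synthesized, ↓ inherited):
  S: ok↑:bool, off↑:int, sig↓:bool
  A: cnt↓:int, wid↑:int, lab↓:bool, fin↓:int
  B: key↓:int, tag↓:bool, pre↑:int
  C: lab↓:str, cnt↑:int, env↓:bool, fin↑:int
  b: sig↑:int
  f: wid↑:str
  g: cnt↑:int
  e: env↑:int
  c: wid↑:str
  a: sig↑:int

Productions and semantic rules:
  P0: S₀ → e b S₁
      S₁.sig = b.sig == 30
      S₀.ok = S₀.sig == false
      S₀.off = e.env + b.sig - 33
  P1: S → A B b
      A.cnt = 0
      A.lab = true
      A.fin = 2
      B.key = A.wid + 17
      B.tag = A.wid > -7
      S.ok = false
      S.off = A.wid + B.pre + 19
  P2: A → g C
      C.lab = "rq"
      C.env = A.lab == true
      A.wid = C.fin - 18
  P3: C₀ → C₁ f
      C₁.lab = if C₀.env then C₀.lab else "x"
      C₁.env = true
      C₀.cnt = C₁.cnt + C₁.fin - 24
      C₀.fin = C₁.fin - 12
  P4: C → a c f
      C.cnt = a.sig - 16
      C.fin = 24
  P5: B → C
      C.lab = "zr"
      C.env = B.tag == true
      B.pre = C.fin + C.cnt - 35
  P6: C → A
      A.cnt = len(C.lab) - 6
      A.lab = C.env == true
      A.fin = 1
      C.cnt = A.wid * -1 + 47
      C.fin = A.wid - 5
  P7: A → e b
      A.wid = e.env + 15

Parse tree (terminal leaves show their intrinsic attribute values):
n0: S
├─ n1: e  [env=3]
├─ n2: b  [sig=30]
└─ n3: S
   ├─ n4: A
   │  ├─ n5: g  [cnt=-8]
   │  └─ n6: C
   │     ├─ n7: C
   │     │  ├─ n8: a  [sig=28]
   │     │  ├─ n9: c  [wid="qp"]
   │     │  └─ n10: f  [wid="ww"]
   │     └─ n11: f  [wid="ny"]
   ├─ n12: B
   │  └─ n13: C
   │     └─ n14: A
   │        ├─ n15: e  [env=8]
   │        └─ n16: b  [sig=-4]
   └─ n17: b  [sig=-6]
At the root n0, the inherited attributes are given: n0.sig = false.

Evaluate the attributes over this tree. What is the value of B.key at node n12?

11

1. n0.sig = false  [given at root]
2. n1.env = 3  [terminal]
3. n2.sig = 30  [terminal]
4. n3.sig = true  [b.sig == 30]
5. n4.cnt = 0  [0]
6. n4.lab = true  [true]
7. n4.fin = 2  [2]
8. n5.cnt = -8  [terminal]
9. n6.lab = "rq"  ["rq"]
10. n6.env = true  [A.lab == true]
11. n7.lab = "rq"  [if C₀.env then C₀.lab else "x"]
12. n7.env = true  [true]
13. n8.sig = 28  [terminal]
14. n9.wid = "qp"  [terminal]
15. n10.wid = "ww"  [terminal]
16. n7.cnt = 12  [a.sig - 16]
17. n7.fin = 24  [24]
18. n11.wid = "ny"  [terminal]
19. n6.cnt = 12  [C₁.cnt + C₁.fin - 24]
20. n6.fin = 12  [C₁.fin - 12]
21. n4.wid = -6  [C.fin - 18]
22. n12.key = 11  [A.wid + 17]
23. n12.tag = true  [A.wid > -7]
24. n13.lab = "zr"  ["zr"]
25. n13.env = true  [B.tag == true]
26. n14.cnt = -4  [len(C.lab) - 6]
27. n14.lab = true  [C.env == true]
28. n14.fin = 1  [1]
29. n15.env = 8  [terminal]
30. n16.sig = -4  [terminal]
31. n14.wid = 23  [e.env + 15]
32. n13.cnt = 24  [A.wid * -1 + 47]
33. n13.fin = 18  [A.wid - 5]
34. n12.pre = 7  [C.fin + C.cnt - 35]
35. n17.sig = -6  [terminal]
36. n3.ok = false  [false]
37. n3.off = 20  [A.wid + B.pre + 19]
38. n0.ok = true  [S₀.sig == false]
39. n0.off = 0  [e.env + b.sig - 33]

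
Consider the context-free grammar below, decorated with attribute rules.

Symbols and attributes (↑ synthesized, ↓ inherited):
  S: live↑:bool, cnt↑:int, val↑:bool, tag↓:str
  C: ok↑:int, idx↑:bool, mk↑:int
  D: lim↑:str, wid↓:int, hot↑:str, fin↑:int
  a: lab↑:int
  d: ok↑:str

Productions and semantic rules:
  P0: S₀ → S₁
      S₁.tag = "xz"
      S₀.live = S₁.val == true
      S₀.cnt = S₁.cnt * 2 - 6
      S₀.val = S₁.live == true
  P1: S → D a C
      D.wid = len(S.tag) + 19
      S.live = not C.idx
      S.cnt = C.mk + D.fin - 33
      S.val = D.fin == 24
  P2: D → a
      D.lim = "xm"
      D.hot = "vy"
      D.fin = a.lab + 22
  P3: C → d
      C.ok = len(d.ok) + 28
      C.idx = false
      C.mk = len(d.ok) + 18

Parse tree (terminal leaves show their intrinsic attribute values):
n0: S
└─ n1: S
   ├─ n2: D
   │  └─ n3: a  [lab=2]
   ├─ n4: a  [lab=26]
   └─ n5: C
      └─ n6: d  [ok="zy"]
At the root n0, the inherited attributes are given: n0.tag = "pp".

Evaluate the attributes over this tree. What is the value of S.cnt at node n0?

16

1. n0.tag = "pp"  [given at root]
2. n1.tag = "xz"  ["xz"]
3. n2.wid = 21  [len(S.tag) + 19]
4. n3.lab = 2  [terminal]
5. n2.lim = "xm"  ["xm"]
6. n2.hot = "vy"  ["vy"]
7. n2.fin = 24  [a.lab + 22]
8. n4.lab = 26  [terminal]
9. n6.ok = "zy"  [terminal]
10. n5.ok = 30  [len(d.ok) + 28]
11. n5.idx = false  [false]
12. n5.mk = 20  [len(d.ok) + 18]
13. n1.live = true  [not C.idx]
14. n1.cnt = 11  [C.mk + D.fin - 33]
15. n1.val = true  [D.fin == 24]
16. n0.live = true  [S₁.val == true]
17. n0.cnt = 16  [S₁.cnt * 2 - 6]
18. n0.val = true  [S₁.live == true]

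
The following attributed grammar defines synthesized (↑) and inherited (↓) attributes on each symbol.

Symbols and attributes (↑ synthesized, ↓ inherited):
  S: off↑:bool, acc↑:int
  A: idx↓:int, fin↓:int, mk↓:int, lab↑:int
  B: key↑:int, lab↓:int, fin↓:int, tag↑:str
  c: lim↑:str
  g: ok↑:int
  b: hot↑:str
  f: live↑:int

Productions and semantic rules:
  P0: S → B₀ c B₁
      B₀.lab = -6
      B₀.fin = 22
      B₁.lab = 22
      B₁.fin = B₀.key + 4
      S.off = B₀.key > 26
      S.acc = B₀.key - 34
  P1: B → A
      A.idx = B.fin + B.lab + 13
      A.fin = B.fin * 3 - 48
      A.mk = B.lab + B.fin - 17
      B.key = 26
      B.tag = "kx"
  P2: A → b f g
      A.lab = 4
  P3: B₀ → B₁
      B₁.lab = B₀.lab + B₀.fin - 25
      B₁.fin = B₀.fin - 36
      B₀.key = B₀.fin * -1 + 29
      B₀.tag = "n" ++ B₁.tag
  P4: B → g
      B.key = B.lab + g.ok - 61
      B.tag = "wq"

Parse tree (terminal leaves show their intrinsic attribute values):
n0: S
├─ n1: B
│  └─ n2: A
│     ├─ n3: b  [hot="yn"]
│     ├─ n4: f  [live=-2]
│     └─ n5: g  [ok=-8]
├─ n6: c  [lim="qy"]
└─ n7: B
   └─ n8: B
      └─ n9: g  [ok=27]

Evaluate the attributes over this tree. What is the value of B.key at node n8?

1. n1.lab = -6  [-6]
2. n1.fin = 22  [22]
3. n2.idx = 29  [B.fin + B.lab + 13]
4. n2.fin = 18  [B.fin * 3 - 48]
5. n2.mk = -1  [B.lab + B.fin - 17]
6. n3.hot = "yn"  [terminal]
7. n4.live = -2  [terminal]
8. n5.ok = -8  [terminal]
9. n2.lab = 4  [4]
10. n1.key = 26  [26]
11. n1.tag = "kx"  ["kx"]
12. n6.lim = "qy"  [terminal]
13. n7.lab = 22  [22]
14. n7.fin = 30  [B₀.key + 4]
15. n8.lab = 27  [B₀.lab + B₀.fin - 25]
16. n8.fin = -6  [B₀.fin - 36]
17. n9.ok = 27  [terminal]
18. n8.key = -7  [B.lab + g.ok - 61]
19. n8.tag = "wq"  ["wq"]
20. n7.key = -1  [B₀.fin * -1 + 29]
21. n7.tag = "nwq"  ["n" ++ B₁.tag]
22. n0.off = false  [B₀.key > 26]
23. n0.acc = -8  [B₀.key - 34]

-7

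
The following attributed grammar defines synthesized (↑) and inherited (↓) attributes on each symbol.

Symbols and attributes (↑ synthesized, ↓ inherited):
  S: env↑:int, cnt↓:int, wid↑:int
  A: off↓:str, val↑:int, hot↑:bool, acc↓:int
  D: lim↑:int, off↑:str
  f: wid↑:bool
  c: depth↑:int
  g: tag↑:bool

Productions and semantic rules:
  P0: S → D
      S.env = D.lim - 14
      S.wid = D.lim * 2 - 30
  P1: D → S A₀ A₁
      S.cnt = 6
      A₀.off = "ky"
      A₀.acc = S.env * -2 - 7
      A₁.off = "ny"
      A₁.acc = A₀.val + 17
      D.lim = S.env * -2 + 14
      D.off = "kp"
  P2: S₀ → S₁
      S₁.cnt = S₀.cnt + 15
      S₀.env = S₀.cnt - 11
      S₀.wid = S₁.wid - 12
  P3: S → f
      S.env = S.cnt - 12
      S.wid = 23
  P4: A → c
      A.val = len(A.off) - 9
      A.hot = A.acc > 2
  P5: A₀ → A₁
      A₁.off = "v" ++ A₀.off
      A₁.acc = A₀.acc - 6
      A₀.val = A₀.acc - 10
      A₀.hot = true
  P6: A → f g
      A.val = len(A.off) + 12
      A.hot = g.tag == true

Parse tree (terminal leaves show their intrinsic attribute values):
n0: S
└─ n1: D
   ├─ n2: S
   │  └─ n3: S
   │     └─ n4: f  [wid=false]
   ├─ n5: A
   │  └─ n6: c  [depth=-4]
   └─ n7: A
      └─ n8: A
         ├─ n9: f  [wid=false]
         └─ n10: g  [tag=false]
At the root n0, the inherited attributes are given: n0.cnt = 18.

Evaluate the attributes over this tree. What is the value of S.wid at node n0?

18

1. n0.cnt = 18  [given at root]
2. n2.cnt = 6  [6]
3. n3.cnt = 21  [S₀.cnt + 15]
4. n4.wid = false  [terminal]
5. n3.env = 9  [S.cnt - 12]
6. n3.wid = 23  [23]
7. n2.env = -5  [S₀.cnt - 11]
8. n2.wid = 11  [S₁.wid - 12]
9. n5.off = "ky"  ["ky"]
10. n5.acc = 3  [S.env * -2 - 7]
11. n6.depth = -4  [terminal]
12. n5.val = -7  [len(A.off) - 9]
13. n5.hot = true  [A.acc > 2]
14. n7.off = "ny"  ["ny"]
15. n7.acc = 10  [A₀.val + 17]
16. n8.off = "vny"  ["v" ++ A₀.off]
17. n8.acc = 4  [A₀.acc - 6]
18. n9.wid = false  [terminal]
19. n10.tag = false  [terminal]
20. n8.val = 15  [len(A.off) + 12]
21. n8.hot = false  [g.tag == true]
22. n7.val = 0  [A₀.acc - 10]
23. n7.hot = true  [true]
24. n1.lim = 24  [S.env * -2 + 14]
25. n1.off = "kp"  ["kp"]
26. n0.env = 10  [D.lim - 14]
27. n0.wid = 18  [D.lim * 2 - 30]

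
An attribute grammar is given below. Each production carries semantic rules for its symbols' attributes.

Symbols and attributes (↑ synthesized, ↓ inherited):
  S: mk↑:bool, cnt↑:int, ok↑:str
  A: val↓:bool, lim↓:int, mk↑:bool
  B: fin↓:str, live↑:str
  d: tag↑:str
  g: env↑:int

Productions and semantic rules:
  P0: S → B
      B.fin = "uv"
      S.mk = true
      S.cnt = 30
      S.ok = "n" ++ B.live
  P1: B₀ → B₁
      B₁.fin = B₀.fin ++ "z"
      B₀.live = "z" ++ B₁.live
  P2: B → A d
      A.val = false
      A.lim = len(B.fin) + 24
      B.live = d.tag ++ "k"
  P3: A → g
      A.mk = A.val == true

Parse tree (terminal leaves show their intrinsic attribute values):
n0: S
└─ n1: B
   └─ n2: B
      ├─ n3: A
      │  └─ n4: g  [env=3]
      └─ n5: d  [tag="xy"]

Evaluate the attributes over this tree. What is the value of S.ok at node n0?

"nzxyk"

1. n1.fin = "uv"  ["uv"]
2. n2.fin = "uvz"  [B₀.fin ++ "z"]
3. n3.val = false  [false]
4. n3.lim = 27  [len(B.fin) + 24]
5. n4.env = 3  [terminal]
6. n3.mk = false  [A.val == true]
7. n5.tag = "xy"  [terminal]
8. n2.live = "xyk"  [d.tag ++ "k"]
9. n1.live = "zxyk"  ["z" ++ B₁.live]
10. n0.mk = true  [true]
11. n0.cnt = 30  [30]
12. n0.ok = "nzxyk"  ["n" ++ B.live]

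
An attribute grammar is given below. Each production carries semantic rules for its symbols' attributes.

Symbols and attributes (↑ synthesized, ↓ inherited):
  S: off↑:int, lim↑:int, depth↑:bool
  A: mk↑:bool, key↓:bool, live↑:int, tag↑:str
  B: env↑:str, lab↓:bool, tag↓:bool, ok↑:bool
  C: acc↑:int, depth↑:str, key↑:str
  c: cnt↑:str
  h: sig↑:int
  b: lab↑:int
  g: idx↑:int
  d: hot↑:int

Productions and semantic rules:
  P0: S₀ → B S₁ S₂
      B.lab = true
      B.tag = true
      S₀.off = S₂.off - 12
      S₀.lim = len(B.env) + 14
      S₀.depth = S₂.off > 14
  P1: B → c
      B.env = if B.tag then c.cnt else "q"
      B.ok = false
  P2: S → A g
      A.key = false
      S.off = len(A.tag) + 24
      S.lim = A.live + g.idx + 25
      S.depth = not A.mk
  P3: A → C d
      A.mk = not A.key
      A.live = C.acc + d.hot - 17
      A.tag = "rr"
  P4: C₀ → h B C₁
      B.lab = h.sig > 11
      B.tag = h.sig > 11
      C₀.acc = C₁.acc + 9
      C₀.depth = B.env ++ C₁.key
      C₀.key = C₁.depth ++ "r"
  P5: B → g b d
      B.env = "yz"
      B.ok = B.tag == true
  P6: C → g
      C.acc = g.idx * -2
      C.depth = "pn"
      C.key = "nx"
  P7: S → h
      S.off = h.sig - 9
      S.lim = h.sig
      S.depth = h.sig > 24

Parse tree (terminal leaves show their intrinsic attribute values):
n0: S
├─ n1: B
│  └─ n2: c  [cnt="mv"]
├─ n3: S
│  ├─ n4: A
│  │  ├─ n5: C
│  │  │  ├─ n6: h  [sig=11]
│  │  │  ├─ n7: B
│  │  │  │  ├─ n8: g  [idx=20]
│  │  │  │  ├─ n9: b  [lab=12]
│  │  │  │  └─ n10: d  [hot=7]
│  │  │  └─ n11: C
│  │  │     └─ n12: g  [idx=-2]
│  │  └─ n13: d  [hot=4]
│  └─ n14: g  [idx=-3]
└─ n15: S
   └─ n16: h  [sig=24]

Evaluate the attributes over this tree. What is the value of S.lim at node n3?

1. n1.lab = true  [true]
2. n1.tag = true  [true]
3. n2.cnt = "mv"  [terminal]
4. n1.env = "mv"  [if B.tag then c.cnt else "q"]
5. n1.ok = false  [false]
6. n4.key = false  [false]
7. n6.sig = 11  [terminal]
8. n7.lab = false  [h.sig > 11]
9. n7.tag = false  [h.sig > 11]
10. n8.idx = 20  [terminal]
11. n9.lab = 12  [terminal]
12. n10.hot = 7  [terminal]
13. n7.env = "yz"  ["yz"]
14. n7.ok = false  [B.tag == true]
15. n12.idx = -2  [terminal]
16. n11.acc = 4  [g.idx * -2]
17. n11.depth = "pn"  ["pn"]
18. n11.key = "nx"  ["nx"]
19. n5.acc = 13  [C₁.acc + 9]
20. n5.depth = "yznx"  [B.env ++ C₁.key]
21. n5.key = "pnr"  [C₁.depth ++ "r"]
22. n13.hot = 4  [terminal]
23. n4.mk = true  [not A.key]
24. n4.live = 0  [C.acc + d.hot - 17]
25. n4.tag = "rr"  ["rr"]
26. n14.idx = -3  [terminal]
27. n3.off = 26  [len(A.tag) + 24]
28. n3.lim = 22  [A.live + g.idx + 25]
29. n3.depth = false  [not A.mk]
30. n16.sig = 24  [terminal]
31. n15.off = 15  [h.sig - 9]
32. n15.lim = 24  [h.sig]
33. n15.depth = false  [h.sig > 24]
34. n0.off = 3  [S₂.off - 12]
35. n0.lim = 16  [len(B.env) + 14]
36. n0.depth = true  [S₂.off > 14]

22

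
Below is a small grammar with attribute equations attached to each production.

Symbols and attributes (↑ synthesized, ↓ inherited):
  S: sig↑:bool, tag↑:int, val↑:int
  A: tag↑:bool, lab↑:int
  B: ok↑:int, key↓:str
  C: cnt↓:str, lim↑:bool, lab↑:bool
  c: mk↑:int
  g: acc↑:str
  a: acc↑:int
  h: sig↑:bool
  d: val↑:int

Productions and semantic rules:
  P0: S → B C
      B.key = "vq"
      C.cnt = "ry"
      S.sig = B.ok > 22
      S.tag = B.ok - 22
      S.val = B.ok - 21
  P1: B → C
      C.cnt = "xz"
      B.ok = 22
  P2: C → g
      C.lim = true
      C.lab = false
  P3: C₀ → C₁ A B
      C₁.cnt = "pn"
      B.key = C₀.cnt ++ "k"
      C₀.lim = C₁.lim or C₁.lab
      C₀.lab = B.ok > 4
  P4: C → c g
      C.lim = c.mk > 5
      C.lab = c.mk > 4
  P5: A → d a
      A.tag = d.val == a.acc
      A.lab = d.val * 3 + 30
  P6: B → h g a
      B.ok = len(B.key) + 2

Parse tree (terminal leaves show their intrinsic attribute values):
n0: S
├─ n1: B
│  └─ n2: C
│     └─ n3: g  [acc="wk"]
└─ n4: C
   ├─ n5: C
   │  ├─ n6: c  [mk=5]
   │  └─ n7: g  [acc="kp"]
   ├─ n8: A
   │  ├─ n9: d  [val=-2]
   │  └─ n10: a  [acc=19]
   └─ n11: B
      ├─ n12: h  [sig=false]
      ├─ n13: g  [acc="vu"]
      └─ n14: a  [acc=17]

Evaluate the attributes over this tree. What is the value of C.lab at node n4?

true

1. n1.key = "vq"  ["vq"]
2. n2.cnt = "xz"  ["xz"]
3. n3.acc = "wk"  [terminal]
4. n2.lim = true  [true]
5. n2.lab = false  [false]
6. n1.ok = 22  [22]
7. n4.cnt = "ry"  ["ry"]
8. n5.cnt = "pn"  ["pn"]
9. n6.mk = 5  [terminal]
10. n7.acc = "kp"  [terminal]
11. n5.lim = false  [c.mk > 5]
12. n5.lab = true  [c.mk > 4]
13. n9.val = -2  [terminal]
14. n10.acc = 19  [terminal]
15. n8.tag = false  [d.val == a.acc]
16. n8.lab = 24  [d.val * 3 + 30]
17. n11.key = "ryk"  [C₀.cnt ++ "k"]
18. n12.sig = false  [terminal]
19. n13.acc = "vu"  [terminal]
20. n14.acc = 17  [terminal]
21. n11.ok = 5  [len(B.key) + 2]
22. n4.lim = true  [C₁.lim or C₁.lab]
23. n4.lab = true  [B.ok > 4]
24. n0.sig = false  [B.ok > 22]
25. n0.tag = 0  [B.ok - 22]
26. n0.val = 1  [B.ok - 21]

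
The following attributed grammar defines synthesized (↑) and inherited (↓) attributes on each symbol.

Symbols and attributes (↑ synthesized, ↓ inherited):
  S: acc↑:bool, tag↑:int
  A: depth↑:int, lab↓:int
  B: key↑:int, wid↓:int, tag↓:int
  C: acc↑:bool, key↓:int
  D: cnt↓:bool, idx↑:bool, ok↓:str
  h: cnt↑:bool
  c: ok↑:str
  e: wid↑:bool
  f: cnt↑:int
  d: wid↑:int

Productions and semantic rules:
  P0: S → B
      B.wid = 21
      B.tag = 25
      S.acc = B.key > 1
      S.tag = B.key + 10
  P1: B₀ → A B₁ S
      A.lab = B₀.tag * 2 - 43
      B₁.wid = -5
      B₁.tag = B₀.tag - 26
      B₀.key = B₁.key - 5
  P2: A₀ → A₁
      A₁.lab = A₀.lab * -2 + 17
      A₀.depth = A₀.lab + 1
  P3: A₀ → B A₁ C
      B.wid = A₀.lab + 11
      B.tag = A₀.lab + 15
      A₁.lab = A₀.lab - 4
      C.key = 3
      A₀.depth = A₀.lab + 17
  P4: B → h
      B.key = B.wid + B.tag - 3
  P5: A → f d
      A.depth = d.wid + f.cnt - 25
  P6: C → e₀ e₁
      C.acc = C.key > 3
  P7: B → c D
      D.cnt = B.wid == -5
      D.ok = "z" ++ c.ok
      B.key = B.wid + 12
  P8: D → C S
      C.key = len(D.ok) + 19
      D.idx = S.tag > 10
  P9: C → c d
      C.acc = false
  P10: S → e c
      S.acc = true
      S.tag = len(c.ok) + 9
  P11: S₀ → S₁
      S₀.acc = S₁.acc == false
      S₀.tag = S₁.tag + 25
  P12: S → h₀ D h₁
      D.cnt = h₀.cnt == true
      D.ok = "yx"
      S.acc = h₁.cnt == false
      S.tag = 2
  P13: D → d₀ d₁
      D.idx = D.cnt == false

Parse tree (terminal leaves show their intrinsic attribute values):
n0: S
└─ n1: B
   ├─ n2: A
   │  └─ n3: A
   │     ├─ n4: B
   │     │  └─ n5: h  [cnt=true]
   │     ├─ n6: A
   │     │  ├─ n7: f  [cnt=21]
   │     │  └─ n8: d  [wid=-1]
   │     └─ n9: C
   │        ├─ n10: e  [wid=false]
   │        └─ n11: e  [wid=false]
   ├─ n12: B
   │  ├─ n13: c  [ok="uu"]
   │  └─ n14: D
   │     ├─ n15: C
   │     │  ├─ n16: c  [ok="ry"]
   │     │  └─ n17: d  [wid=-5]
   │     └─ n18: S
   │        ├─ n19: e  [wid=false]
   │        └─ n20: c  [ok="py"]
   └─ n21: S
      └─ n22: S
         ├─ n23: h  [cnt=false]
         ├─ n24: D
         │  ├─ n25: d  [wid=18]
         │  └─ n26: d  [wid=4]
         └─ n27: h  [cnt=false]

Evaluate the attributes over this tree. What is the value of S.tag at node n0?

12

1. n1.wid = 21  [21]
2. n1.tag = 25  [25]
3. n2.lab = 7  [B₀.tag * 2 - 43]
4. n3.lab = 3  [A₀.lab * -2 + 17]
5. n4.wid = 14  [A₀.lab + 11]
6. n4.tag = 18  [A₀.lab + 15]
7. n5.cnt = true  [terminal]
8. n4.key = 29  [B.wid + B.tag - 3]
9. n6.lab = -1  [A₀.lab - 4]
10. n7.cnt = 21  [terminal]
11. n8.wid = -1  [terminal]
12. n6.depth = -5  [d.wid + f.cnt - 25]
13. n9.key = 3  [3]
14. n10.wid = false  [terminal]
15. n11.wid = false  [terminal]
16. n9.acc = false  [C.key > 3]
17. n3.depth = 20  [A₀.lab + 17]
18. n2.depth = 8  [A₀.lab + 1]
19. n12.wid = -5  [-5]
20. n12.tag = -1  [B₀.tag - 26]
21. n13.ok = "uu"  [terminal]
22. n14.cnt = true  [B.wid == -5]
23. n14.ok = "zuu"  ["z" ++ c.ok]
24. n15.key = 22  [len(D.ok) + 19]
25. n16.ok = "ry"  [terminal]
26. n17.wid = -5  [terminal]
27. n15.acc = false  [false]
28. n19.wid = false  [terminal]
29. n20.ok = "py"  [terminal]
30. n18.acc = true  [true]
31. n18.tag = 11  [len(c.ok) + 9]
32. n14.idx = true  [S.tag > 10]
33. n12.key = 7  [B.wid + 12]
34. n23.cnt = false  [terminal]
35. n24.cnt = false  [h₀.cnt == true]
36. n24.ok = "yx"  ["yx"]
37. n25.wid = 18  [terminal]
38. n26.wid = 4  [terminal]
39. n24.idx = true  [D.cnt == false]
40. n27.cnt = false  [terminal]
41. n22.acc = true  [h₁.cnt == false]
42. n22.tag = 2  [2]
43. n21.acc = false  [S₁.acc == false]
44. n21.tag = 27  [S₁.tag + 25]
45. n1.key = 2  [B₁.key - 5]
46. n0.acc = true  [B.key > 1]
47. n0.tag = 12  [B.key + 10]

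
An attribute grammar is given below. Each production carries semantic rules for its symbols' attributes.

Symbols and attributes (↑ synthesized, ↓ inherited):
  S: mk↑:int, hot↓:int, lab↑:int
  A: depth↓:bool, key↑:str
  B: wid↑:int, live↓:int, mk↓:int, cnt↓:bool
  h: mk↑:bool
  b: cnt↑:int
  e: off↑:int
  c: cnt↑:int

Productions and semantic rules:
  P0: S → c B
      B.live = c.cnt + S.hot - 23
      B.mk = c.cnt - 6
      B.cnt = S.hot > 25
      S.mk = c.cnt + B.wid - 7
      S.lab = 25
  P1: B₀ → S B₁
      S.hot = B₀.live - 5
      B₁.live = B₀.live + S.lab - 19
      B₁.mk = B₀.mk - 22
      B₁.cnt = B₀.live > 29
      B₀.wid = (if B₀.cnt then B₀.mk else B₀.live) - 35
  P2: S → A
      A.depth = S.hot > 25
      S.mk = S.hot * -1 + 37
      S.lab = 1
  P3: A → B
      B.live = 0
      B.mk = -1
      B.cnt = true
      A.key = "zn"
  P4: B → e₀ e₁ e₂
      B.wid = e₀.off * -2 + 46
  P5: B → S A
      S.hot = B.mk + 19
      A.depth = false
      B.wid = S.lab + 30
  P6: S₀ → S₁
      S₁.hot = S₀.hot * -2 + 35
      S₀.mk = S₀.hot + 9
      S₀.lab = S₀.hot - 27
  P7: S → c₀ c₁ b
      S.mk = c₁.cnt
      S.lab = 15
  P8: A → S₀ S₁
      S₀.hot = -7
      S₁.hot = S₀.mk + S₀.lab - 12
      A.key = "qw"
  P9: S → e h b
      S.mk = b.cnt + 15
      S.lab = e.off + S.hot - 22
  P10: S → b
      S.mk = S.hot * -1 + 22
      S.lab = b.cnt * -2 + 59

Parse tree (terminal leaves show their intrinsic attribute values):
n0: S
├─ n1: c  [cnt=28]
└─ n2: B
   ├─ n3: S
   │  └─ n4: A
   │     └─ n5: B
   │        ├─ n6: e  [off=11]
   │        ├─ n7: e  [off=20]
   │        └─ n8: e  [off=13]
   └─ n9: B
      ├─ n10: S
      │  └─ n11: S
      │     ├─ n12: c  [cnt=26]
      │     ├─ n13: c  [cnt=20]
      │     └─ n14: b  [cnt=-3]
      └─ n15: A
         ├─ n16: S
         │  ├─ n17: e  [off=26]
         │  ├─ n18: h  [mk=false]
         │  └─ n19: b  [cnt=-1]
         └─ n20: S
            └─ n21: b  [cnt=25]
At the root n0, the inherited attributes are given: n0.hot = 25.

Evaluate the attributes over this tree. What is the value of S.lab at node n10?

1. n0.hot = 25  [given at root]
2. n1.cnt = 28  [terminal]
3. n2.live = 30  [c.cnt + S.hot - 23]
4. n2.mk = 22  [c.cnt - 6]
5. n2.cnt = false  [S.hot > 25]
6. n3.hot = 25  [B₀.live - 5]
7. n4.depth = false  [S.hot > 25]
8. n5.live = 0  [0]
9. n5.mk = -1  [-1]
10. n5.cnt = true  [true]
11. n6.off = 11  [terminal]
12. n7.off = 20  [terminal]
13. n8.off = 13  [terminal]
14. n5.wid = 24  [e₀.off * -2 + 46]
15. n4.key = "zn"  ["zn"]
16. n3.mk = 12  [S.hot * -1 + 37]
17. n3.lab = 1  [1]
18. n9.live = 12  [B₀.live + S.lab - 19]
19. n9.mk = 0  [B₀.mk - 22]
20. n9.cnt = true  [B₀.live > 29]
21. n10.hot = 19  [B.mk + 19]
22. n11.hot = -3  [S₀.hot * -2 + 35]
23. n12.cnt = 26  [terminal]
24. n13.cnt = 20  [terminal]
25. n14.cnt = -3  [terminal]
26. n11.mk = 20  [c₁.cnt]
27. n11.lab = 15  [15]
28. n10.mk = 28  [S₀.hot + 9]
29. n10.lab = -8  [S₀.hot - 27]
30. n15.depth = false  [false]
31. n16.hot = -7  [-7]
32. n17.off = 26  [terminal]
33. n18.mk = false  [terminal]
34. n19.cnt = -1  [terminal]
35. n16.mk = 14  [b.cnt + 15]
36. n16.lab = -3  [e.off + S.hot - 22]
37. n20.hot = -1  [S₀.mk + S₀.lab - 12]
38. n21.cnt = 25  [terminal]
39. n20.mk = 23  [S.hot * -1 + 22]
40. n20.lab = 9  [b.cnt * -2 + 59]
41. n15.key = "qw"  ["qw"]
42. n9.wid = 22  [S.lab + 30]
43. n2.wid = -5  [(if B₀.cnt then B₀.mk else B₀.live) - 35]
44. n0.mk = 16  [c.cnt + B.wid - 7]
45. n0.lab = 25  [25]

-8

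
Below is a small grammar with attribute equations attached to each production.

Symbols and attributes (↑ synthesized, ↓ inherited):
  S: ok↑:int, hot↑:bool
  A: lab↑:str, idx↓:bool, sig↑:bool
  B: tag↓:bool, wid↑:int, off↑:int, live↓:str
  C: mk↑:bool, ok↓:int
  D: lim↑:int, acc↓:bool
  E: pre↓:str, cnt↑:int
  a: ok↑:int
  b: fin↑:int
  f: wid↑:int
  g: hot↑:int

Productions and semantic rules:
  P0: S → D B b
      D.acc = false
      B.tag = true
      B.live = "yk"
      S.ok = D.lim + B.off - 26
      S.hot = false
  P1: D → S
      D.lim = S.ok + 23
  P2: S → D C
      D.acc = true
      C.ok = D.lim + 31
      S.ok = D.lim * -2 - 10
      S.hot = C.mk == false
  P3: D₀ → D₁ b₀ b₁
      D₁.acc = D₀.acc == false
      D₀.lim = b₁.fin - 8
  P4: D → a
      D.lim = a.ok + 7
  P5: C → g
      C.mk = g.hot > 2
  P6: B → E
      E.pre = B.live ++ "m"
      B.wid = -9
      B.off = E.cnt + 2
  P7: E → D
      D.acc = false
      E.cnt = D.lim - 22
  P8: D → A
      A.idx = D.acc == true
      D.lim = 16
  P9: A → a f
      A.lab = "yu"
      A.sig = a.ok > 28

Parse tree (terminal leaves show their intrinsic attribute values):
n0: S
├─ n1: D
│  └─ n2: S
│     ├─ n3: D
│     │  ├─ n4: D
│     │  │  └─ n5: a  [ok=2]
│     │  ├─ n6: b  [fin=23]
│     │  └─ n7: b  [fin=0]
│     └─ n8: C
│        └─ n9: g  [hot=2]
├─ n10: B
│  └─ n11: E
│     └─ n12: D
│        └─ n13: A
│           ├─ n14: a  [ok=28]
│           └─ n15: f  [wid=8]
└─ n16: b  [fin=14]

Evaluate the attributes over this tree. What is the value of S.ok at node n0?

-1

1. n1.acc = false  [false]
2. n3.acc = true  [true]
3. n4.acc = false  [D₀.acc == false]
4. n5.ok = 2  [terminal]
5. n4.lim = 9  [a.ok + 7]
6. n6.fin = 23  [terminal]
7. n7.fin = 0  [terminal]
8. n3.lim = -8  [b₁.fin - 8]
9. n8.ok = 23  [D.lim + 31]
10. n9.hot = 2  [terminal]
11. n8.mk = false  [g.hot > 2]
12. n2.ok = 6  [D.lim * -2 - 10]
13. n2.hot = true  [C.mk == false]
14. n1.lim = 29  [S.ok + 23]
15. n10.tag = true  [true]
16. n10.live = "yk"  ["yk"]
17. n11.pre = "ykm"  [B.live ++ "m"]
18. n12.acc = false  [false]
19. n13.idx = false  [D.acc == true]
20. n14.ok = 28  [terminal]
21. n15.wid = 8  [terminal]
22. n13.lab = "yu"  ["yu"]
23. n13.sig = false  [a.ok > 28]
24. n12.lim = 16  [16]
25. n11.cnt = -6  [D.lim - 22]
26. n10.wid = -9  [-9]
27. n10.off = -4  [E.cnt + 2]
28. n16.fin = 14  [terminal]
29. n0.ok = -1  [D.lim + B.off - 26]
30. n0.hot = false  [false]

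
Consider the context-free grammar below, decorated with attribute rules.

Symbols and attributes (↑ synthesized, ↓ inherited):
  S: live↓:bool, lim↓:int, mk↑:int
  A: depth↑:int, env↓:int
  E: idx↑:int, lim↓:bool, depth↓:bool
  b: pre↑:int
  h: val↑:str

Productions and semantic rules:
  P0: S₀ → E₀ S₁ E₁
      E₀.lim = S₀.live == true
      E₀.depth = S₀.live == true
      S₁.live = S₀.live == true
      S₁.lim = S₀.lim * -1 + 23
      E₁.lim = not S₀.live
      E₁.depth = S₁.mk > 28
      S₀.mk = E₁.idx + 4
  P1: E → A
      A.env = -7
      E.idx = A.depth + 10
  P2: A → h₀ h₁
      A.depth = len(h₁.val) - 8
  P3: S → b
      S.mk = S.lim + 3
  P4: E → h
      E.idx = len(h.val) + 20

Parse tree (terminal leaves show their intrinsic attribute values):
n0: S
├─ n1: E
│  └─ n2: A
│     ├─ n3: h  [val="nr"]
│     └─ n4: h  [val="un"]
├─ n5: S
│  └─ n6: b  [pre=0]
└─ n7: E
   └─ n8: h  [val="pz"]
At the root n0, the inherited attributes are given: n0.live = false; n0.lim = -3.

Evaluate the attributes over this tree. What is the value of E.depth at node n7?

true

1. n0.live = false  [given at root]
2. n0.lim = -3  [given at root]
3. n1.lim = false  [S₀.live == true]
4. n1.depth = false  [S₀.live == true]
5. n2.env = -7  [-7]
6. n3.val = "nr"  [terminal]
7. n4.val = "un"  [terminal]
8. n2.depth = -6  [len(h₁.val) - 8]
9. n1.idx = 4  [A.depth + 10]
10. n5.live = false  [S₀.live == true]
11. n5.lim = 26  [S₀.lim * -1 + 23]
12. n6.pre = 0  [terminal]
13. n5.mk = 29  [S.lim + 3]
14. n7.lim = true  [not S₀.live]
15. n7.depth = true  [S₁.mk > 28]
16. n8.val = "pz"  [terminal]
17. n7.idx = 22  [len(h.val) + 20]
18. n0.mk = 26  [E₁.idx + 4]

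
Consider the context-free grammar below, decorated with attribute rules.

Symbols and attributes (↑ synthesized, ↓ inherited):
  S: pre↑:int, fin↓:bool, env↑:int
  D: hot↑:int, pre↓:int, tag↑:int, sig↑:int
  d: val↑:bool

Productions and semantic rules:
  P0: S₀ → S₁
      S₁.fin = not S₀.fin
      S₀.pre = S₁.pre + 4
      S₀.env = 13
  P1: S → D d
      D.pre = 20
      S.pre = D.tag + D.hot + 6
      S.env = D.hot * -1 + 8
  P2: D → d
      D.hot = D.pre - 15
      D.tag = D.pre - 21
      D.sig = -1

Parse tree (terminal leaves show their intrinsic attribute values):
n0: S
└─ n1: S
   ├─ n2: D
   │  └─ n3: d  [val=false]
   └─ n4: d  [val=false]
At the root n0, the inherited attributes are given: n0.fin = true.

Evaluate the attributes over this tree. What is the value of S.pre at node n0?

1. n0.fin = true  [given at root]
2. n1.fin = false  [not S₀.fin]
3. n2.pre = 20  [20]
4. n3.val = false  [terminal]
5. n2.hot = 5  [D.pre - 15]
6. n2.tag = -1  [D.pre - 21]
7. n2.sig = -1  [-1]
8. n4.val = false  [terminal]
9. n1.pre = 10  [D.tag + D.hot + 6]
10. n1.env = 3  [D.hot * -1 + 8]
11. n0.pre = 14  [S₁.pre + 4]
12. n0.env = 13  [13]

14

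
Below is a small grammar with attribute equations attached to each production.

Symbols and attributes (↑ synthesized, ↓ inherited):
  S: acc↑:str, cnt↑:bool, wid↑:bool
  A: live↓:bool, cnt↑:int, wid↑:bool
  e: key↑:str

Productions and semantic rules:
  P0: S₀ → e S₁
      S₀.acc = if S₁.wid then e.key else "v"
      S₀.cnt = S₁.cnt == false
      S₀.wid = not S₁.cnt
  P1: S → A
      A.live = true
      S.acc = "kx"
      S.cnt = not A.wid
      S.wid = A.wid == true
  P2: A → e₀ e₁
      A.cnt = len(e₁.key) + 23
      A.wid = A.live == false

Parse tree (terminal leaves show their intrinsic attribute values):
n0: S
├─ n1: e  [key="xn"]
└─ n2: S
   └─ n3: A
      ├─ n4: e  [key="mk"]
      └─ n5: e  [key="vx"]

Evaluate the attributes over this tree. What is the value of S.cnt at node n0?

false

1. n1.key = "xn"  [terminal]
2. n3.live = true  [true]
3. n4.key = "mk"  [terminal]
4. n5.key = "vx"  [terminal]
5. n3.cnt = 25  [len(e₁.key) + 23]
6. n3.wid = false  [A.live == false]
7. n2.acc = "kx"  ["kx"]
8. n2.cnt = true  [not A.wid]
9. n2.wid = false  [A.wid == true]
10. n0.acc = "v"  [if S₁.wid then e.key else "v"]
11. n0.cnt = false  [S₁.cnt == false]
12. n0.wid = false  [not S₁.cnt]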